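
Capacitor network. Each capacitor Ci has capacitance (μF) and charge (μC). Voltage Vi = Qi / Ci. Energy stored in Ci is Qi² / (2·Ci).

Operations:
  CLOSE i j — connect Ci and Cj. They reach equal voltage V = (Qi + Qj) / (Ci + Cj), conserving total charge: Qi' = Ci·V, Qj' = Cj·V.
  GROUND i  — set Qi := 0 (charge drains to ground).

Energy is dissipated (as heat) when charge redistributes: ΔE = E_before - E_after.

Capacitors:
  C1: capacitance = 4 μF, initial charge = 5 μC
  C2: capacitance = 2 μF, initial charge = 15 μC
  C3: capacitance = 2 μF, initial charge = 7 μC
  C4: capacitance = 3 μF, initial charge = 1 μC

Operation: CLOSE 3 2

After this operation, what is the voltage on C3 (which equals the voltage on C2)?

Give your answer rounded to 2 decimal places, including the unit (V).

Answer: 5.50 V

Derivation:
Initial: C1(4μF, Q=5μC, V=1.25V), C2(2μF, Q=15μC, V=7.50V), C3(2μF, Q=7μC, V=3.50V), C4(3μF, Q=1μC, V=0.33V)
Op 1: CLOSE 3-2: Q_total=22.00, C_total=4.00, V=5.50; Q3=11.00, Q2=11.00; dissipated=8.000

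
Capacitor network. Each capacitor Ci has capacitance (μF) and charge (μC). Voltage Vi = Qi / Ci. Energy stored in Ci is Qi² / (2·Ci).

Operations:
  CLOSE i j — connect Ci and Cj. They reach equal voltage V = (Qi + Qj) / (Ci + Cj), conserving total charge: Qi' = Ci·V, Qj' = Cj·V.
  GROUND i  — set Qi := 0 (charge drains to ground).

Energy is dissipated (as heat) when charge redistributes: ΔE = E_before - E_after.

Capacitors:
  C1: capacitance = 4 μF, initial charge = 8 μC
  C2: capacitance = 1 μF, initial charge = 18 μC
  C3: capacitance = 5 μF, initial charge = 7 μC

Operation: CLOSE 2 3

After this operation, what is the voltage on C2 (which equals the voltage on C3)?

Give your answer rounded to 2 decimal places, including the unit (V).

Answer: 4.17 V

Derivation:
Initial: C1(4μF, Q=8μC, V=2.00V), C2(1μF, Q=18μC, V=18.00V), C3(5μF, Q=7μC, V=1.40V)
Op 1: CLOSE 2-3: Q_total=25.00, C_total=6.00, V=4.17; Q2=4.17, Q3=20.83; dissipated=114.817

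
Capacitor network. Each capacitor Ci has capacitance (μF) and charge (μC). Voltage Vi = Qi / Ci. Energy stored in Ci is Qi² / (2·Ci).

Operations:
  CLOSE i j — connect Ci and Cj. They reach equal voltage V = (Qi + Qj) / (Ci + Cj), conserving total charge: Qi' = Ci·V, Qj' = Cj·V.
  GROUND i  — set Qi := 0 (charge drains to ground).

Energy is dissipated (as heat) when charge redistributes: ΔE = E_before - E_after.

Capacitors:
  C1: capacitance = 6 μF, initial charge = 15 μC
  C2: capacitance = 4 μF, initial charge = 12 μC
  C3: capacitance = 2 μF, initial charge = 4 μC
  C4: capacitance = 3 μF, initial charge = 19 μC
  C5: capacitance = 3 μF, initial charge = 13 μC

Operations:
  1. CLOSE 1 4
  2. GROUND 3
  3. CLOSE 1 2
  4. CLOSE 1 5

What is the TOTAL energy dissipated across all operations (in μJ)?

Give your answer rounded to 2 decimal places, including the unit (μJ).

Answer: 20.17 μJ

Derivation:
Initial: C1(6μF, Q=15μC, V=2.50V), C2(4μF, Q=12μC, V=3.00V), C3(2μF, Q=4μC, V=2.00V), C4(3μF, Q=19μC, V=6.33V), C5(3μF, Q=13μC, V=4.33V)
Op 1: CLOSE 1-4: Q_total=34.00, C_total=9.00, V=3.78; Q1=22.67, Q4=11.33; dissipated=14.694
Op 2: GROUND 3: Q3=0; energy lost=4.000
Op 3: CLOSE 1-2: Q_total=34.67, C_total=10.00, V=3.47; Q1=20.80, Q2=13.87; dissipated=0.726
Op 4: CLOSE 1-5: Q_total=33.80, C_total=9.00, V=3.76; Q1=22.53, Q5=11.27; dissipated=0.751
Total dissipated: 20.171 μJ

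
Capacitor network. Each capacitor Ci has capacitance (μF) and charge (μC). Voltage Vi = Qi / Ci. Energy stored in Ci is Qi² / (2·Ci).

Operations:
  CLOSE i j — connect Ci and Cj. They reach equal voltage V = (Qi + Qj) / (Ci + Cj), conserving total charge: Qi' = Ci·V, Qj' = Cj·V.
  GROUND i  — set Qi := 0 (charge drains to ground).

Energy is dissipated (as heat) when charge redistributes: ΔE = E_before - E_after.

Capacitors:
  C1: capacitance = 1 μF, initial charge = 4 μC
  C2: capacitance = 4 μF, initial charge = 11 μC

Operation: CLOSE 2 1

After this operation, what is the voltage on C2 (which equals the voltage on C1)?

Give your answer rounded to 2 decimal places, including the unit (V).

Initial: C1(1μF, Q=4μC, V=4.00V), C2(4μF, Q=11μC, V=2.75V)
Op 1: CLOSE 2-1: Q_total=15.00, C_total=5.00, V=3.00; Q2=12.00, Q1=3.00; dissipated=0.625

Answer: 3.00 V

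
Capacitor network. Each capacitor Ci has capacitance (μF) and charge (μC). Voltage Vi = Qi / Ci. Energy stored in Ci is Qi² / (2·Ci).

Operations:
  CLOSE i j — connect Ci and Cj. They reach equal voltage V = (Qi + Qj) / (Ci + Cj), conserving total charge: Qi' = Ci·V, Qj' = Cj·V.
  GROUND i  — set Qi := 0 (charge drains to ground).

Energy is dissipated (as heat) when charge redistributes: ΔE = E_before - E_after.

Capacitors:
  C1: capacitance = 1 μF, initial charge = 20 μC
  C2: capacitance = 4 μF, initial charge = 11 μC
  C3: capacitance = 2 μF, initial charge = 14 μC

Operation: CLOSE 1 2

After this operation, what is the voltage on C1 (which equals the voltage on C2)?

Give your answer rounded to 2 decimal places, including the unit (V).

Answer: 6.20 V

Derivation:
Initial: C1(1μF, Q=20μC, V=20.00V), C2(4μF, Q=11μC, V=2.75V), C3(2μF, Q=14μC, V=7.00V)
Op 1: CLOSE 1-2: Q_total=31.00, C_total=5.00, V=6.20; Q1=6.20, Q2=24.80; dissipated=119.025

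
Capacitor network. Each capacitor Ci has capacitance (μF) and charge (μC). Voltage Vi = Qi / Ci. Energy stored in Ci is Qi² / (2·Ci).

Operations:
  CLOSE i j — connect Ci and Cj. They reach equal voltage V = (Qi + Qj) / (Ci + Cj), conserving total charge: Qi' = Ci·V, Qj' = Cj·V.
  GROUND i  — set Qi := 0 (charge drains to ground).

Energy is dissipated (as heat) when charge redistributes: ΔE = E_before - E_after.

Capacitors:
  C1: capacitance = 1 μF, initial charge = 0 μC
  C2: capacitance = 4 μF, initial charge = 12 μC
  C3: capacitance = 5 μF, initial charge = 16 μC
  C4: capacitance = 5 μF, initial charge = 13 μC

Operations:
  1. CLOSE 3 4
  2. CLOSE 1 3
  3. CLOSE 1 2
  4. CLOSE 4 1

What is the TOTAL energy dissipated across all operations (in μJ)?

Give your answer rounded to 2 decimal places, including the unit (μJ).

Answer: 4.09 μJ

Derivation:
Initial: C1(1μF, Q=0μC, V=0.00V), C2(4μF, Q=12μC, V=3.00V), C3(5μF, Q=16μC, V=3.20V), C4(5μF, Q=13μC, V=2.60V)
Op 1: CLOSE 3-4: Q_total=29.00, C_total=10.00, V=2.90; Q3=14.50, Q4=14.50; dissipated=0.450
Op 2: CLOSE 1-3: Q_total=14.50, C_total=6.00, V=2.42; Q1=2.42, Q3=12.08; dissipated=3.504
Op 3: CLOSE 1-2: Q_total=14.42, C_total=5.00, V=2.88; Q1=2.88, Q2=11.53; dissipated=0.136
Op 4: CLOSE 4-1: Q_total=17.38, C_total=6.00, V=2.90; Q4=14.49, Q1=2.90; dissipated=0.000
Total dissipated: 4.090 μJ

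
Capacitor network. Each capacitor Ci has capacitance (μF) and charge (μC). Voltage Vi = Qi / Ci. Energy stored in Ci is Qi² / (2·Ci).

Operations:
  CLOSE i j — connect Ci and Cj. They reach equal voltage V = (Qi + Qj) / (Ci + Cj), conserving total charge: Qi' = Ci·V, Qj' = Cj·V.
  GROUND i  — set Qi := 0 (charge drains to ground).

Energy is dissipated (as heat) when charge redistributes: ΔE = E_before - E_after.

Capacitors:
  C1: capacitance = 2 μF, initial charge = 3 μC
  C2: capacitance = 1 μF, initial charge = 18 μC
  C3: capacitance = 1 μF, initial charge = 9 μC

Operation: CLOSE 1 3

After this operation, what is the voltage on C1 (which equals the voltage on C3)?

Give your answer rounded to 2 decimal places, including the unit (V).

Initial: C1(2μF, Q=3μC, V=1.50V), C2(1μF, Q=18μC, V=18.00V), C3(1μF, Q=9μC, V=9.00V)
Op 1: CLOSE 1-3: Q_total=12.00, C_total=3.00, V=4.00; Q1=8.00, Q3=4.00; dissipated=18.750

Answer: 4.00 V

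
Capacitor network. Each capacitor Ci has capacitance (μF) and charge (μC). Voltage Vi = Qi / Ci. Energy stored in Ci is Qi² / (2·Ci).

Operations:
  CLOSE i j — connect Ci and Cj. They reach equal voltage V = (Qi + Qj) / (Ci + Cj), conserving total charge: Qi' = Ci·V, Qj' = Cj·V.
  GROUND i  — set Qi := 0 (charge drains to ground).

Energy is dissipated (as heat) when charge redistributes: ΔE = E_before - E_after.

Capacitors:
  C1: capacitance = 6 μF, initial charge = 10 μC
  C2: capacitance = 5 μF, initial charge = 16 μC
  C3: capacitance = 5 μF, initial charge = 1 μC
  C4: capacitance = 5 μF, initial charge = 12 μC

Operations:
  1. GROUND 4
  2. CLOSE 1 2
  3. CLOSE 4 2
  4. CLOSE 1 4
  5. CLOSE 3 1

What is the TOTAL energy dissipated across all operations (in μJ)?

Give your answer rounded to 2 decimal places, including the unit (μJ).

Initial: C1(6μF, Q=10μC, V=1.67V), C2(5μF, Q=16μC, V=3.20V), C3(5μF, Q=1μC, V=0.20V), C4(5μF, Q=12μC, V=2.40V)
Op 1: GROUND 4: Q4=0; energy lost=14.400
Op 2: CLOSE 1-2: Q_total=26.00, C_total=11.00, V=2.36; Q1=14.18, Q2=11.82; dissipated=3.206
Op 3: CLOSE 4-2: Q_total=11.82, C_total=10.00, V=1.18; Q4=5.91, Q2=5.91; dissipated=6.983
Op 4: CLOSE 1-4: Q_total=20.09, C_total=11.00, V=1.83; Q1=10.96, Q4=9.13; dissipated=1.905
Op 5: CLOSE 3-1: Q_total=11.96, C_total=11.00, V=1.09; Q3=5.44, Q1=6.52; dissipated=3.607
Total dissipated: 30.101 μJ

Answer: 30.10 μJ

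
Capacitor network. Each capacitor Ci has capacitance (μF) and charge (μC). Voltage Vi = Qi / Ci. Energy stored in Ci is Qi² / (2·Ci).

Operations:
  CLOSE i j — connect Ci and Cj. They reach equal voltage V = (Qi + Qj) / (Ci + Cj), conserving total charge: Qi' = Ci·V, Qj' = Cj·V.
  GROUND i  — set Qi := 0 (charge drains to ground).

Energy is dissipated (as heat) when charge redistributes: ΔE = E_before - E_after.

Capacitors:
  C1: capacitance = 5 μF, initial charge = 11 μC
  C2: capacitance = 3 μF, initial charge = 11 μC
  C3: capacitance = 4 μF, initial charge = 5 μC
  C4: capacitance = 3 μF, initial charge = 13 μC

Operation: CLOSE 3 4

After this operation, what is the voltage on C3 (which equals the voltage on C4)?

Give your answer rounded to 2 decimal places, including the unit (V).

Initial: C1(5μF, Q=11μC, V=2.20V), C2(3μF, Q=11μC, V=3.67V), C3(4μF, Q=5μC, V=1.25V), C4(3μF, Q=13μC, V=4.33V)
Op 1: CLOSE 3-4: Q_total=18.00, C_total=7.00, V=2.57; Q3=10.29, Q4=7.71; dissipated=8.149

Answer: 2.57 V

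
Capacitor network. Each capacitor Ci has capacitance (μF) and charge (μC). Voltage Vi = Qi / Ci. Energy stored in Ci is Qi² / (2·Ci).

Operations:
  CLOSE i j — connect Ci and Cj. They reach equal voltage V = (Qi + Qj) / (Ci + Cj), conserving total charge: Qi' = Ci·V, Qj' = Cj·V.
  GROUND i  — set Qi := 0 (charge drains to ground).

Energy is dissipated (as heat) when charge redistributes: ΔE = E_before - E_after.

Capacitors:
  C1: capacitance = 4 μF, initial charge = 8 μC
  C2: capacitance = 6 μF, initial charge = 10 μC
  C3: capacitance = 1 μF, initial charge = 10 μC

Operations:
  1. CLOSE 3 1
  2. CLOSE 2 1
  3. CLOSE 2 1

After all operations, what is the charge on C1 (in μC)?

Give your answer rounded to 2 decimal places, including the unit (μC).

Answer: 9.76 μC

Derivation:
Initial: C1(4μF, Q=8μC, V=2.00V), C2(6μF, Q=10μC, V=1.67V), C3(1μF, Q=10μC, V=10.00V)
Op 1: CLOSE 3-1: Q_total=18.00, C_total=5.00, V=3.60; Q3=3.60, Q1=14.40; dissipated=25.600
Op 2: CLOSE 2-1: Q_total=24.40, C_total=10.00, V=2.44; Q2=14.64, Q1=9.76; dissipated=4.485
Op 3: CLOSE 2-1: Q_total=24.40, C_total=10.00, V=2.44; Q2=14.64, Q1=9.76; dissipated=0.000
Final charges: Q1=9.76, Q2=14.64, Q3=3.60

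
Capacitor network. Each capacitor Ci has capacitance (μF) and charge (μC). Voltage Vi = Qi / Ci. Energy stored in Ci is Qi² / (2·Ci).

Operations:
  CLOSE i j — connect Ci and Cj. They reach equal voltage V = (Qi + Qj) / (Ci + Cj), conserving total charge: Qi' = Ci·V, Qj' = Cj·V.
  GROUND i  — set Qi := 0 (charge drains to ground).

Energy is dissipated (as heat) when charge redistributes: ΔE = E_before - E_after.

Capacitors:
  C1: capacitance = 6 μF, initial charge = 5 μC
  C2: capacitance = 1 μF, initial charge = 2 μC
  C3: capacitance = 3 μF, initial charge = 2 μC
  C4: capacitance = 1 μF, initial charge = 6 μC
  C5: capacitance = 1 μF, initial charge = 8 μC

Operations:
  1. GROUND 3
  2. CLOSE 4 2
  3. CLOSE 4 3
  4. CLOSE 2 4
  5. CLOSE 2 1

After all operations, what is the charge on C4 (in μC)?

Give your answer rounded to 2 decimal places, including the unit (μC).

Answer: 2.50 μC

Derivation:
Initial: C1(6μF, Q=5μC, V=0.83V), C2(1μF, Q=2μC, V=2.00V), C3(3μF, Q=2μC, V=0.67V), C4(1μF, Q=6μC, V=6.00V), C5(1μF, Q=8μC, V=8.00V)
Op 1: GROUND 3: Q3=0; energy lost=0.667
Op 2: CLOSE 4-2: Q_total=8.00, C_total=2.00, V=4.00; Q4=4.00, Q2=4.00; dissipated=4.000
Op 3: CLOSE 4-3: Q_total=4.00, C_total=4.00, V=1.00; Q4=1.00, Q3=3.00; dissipated=6.000
Op 4: CLOSE 2-4: Q_total=5.00, C_total=2.00, V=2.50; Q2=2.50, Q4=2.50; dissipated=2.250
Op 5: CLOSE 2-1: Q_total=7.50, C_total=7.00, V=1.07; Q2=1.07, Q1=6.43; dissipated=1.190
Final charges: Q1=6.43, Q2=1.07, Q3=3.00, Q4=2.50, Q5=8.00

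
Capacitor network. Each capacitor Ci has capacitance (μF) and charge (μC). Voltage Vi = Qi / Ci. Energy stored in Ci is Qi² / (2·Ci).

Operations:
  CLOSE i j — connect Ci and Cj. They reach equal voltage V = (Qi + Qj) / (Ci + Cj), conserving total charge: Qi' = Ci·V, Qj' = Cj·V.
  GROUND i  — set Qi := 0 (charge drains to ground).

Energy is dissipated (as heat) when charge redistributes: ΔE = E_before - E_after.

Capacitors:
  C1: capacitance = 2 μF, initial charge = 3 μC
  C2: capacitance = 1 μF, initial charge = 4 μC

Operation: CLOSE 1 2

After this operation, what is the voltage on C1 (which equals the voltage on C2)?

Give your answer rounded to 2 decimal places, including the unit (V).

Initial: C1(2μF, Q=3μC, V=1.50V), C2(1μF, Q=4μC, V=4.00V)
Op 1: CLOSE 1-2: Q_total=7.00, C_total=3.00, V=2.33; Q1=4.67, Q2=2.33; dissipated=2.083

Answer: 2.33 V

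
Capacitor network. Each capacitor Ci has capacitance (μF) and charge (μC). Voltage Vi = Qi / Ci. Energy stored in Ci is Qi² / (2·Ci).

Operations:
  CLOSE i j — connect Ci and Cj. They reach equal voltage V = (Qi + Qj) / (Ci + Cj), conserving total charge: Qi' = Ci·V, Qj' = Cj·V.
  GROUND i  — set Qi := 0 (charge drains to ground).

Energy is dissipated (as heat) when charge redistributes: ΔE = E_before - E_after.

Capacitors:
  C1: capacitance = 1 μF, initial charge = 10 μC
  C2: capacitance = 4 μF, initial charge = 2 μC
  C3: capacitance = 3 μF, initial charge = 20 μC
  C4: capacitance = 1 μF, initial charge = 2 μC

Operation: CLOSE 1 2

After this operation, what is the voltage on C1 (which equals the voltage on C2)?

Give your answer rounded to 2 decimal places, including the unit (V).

Initial: C1(1μF, Q=10μC, V=10.00V), C2(4μF, Q=2μC, V=0.50V), C3(3μF, Q=20μC, V=6.67V), C4(1μF, Q=2μC, V=2.00V)
Op 1: CLOSE 1-2: Q_total=12.00, C_total=5.00, V=2.40; Q1=2.40, Q2=9.60; dissipated=36.100

Answer: 2.40 V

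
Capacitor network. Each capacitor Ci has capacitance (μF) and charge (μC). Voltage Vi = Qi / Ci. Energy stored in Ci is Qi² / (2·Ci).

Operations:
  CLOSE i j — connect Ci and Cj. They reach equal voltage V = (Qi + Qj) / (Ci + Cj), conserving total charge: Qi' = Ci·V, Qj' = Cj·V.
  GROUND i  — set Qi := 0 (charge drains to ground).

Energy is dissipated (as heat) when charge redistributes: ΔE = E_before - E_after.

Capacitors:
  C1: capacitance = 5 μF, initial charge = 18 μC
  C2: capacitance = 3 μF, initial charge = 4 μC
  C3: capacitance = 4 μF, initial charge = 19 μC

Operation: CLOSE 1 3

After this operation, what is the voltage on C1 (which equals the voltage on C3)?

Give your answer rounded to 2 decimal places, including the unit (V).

Initial: C1(5μF, Q=18μC, V=3.60V), C2(3μF, Q=4μC, V=1.33V), C3(4μF, Q=19μC, V=4.75V)
Op 1: CLOSE 1-3: Q_total=37.00, C_total=9.00, V=4.11; Q1=20.56, Q3=16.44; dissipated=1.469

Answer: 4.11 V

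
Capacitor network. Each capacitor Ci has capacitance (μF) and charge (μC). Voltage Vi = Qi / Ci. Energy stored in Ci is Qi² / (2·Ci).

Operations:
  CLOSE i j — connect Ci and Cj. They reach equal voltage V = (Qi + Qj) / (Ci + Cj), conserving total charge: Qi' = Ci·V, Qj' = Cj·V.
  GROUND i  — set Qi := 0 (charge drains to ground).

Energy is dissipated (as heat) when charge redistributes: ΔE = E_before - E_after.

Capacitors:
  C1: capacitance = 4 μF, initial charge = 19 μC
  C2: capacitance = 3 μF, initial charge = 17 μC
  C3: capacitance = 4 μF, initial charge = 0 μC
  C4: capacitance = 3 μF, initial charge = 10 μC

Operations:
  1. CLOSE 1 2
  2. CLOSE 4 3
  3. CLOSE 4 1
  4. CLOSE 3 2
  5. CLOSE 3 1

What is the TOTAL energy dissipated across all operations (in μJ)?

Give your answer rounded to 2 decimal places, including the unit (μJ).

Answer: 34.18 μJ

Derivation:
Initial: C1(4μF, Q=19μC, V=4.75V), C2(3μF, Q=17μC, V=5.67V), C3(4μF, Q=0μC, V=0.00V), C4(3μF, Q=10μC, V=3.33V)
Op 1: CLOSE 1-2: Q_total=36.00, C_total=7.00, V=5.14; Q1=20.57, Q2=15.43; dissipated=0.720
Op 2: CLOSE 4-3: Q_total=10.00, C_total=7.00, V=1.43; Q4=4.29, Q3=5.71; dissipated=9.524
Op 3: CLOSE 4-1: Q_total=24.86, C_total=7.00, V=3.55; Q4=10.65, Q1=14.20; dissipated=11.825
Op 4: CLOSE 3-2: Q_total=21.14, C_total=7.00, V=3.02; Q3=12.08, Q2=9.06; dissipated=11.825
Op 5: CLOSE 3-1: Q_total=26.29, C_total=8.00, V=3.29; Q3=13.14, Q1=13.14; dissipated=0.282
Total dissipated: 34.176 μJ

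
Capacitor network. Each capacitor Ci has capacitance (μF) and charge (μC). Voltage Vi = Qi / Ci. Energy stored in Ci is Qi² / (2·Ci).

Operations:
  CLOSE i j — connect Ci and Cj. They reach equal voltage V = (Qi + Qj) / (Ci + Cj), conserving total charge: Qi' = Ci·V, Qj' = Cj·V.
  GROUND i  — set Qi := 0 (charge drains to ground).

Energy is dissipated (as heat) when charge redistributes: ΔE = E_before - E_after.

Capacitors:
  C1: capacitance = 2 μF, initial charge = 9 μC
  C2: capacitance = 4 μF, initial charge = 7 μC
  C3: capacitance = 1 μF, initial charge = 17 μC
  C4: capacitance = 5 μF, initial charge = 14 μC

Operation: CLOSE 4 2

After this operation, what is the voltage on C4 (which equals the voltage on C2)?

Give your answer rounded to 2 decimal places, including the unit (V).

Initial: C1(2μF, Q=9μC, V=4.50V), C2(4μF, Q=7μC, V=1.75V), C3(1μF, Q=17μC, V=17.00V), C4(5μF, Q=14μC, V=2.80V)
Op 1: CLOSE 4-2: Q_total=21.00, C_total=9.00, V=2.33; Q4=11.67, Q2=9.33; dissipated=1.225

Answer: 2.33 V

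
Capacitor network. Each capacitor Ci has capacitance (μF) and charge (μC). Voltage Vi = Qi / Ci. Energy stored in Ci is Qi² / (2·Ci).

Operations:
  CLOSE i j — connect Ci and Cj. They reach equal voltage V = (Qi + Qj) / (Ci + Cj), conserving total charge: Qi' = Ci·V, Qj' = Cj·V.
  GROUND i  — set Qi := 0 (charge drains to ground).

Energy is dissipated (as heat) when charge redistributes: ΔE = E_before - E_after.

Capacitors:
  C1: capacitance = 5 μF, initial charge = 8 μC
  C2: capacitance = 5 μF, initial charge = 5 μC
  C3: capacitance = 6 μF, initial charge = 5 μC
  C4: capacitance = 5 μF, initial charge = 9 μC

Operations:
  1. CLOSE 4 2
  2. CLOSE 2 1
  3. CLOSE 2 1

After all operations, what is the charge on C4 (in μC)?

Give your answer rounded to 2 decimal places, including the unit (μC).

Initial: C1(5μF, Q=8μC, V=1.60V), C2(5μF, Q=5μC, V=1.00V), C3(6μF, Q=5μC, V=0.83V), C4(5μF, Q=9μC, V=1.80V)
Op 1: CLOSE 4-2: Q_total=14.00, C_total=10.00, V=1.40; Q4=7.00, Q2=7.00; dissipated=0.800
Op 2: CLOSE 2-1: Q_total=15.00, C_total=10.00, V=1.50; Q2=7.50, Q1=7.50; dissipated=0.050
Op 3: CLOSE 2-1: Q_total=15.00, C_total=10.00, V=1.50; Q2=7.50, Q1=7.50; dissipated=0.000
Final charges: Q1=7.50, Q2=7.50, Q3=5.00, Q4=7.00

Answer: 7.00 μC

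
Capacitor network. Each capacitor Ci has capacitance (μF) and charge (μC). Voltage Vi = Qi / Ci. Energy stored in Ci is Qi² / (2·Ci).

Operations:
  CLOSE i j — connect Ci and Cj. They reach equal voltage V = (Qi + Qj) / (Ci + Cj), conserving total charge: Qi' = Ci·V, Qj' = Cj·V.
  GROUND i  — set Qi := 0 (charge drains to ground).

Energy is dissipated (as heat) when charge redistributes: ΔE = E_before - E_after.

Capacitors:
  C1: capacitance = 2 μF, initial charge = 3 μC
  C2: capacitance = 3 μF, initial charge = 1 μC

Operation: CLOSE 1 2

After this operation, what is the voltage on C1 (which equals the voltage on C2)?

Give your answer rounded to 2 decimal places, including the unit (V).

Answer: 0.80 V

Derivation:
Initial: C1(2μF, Q=3μC, V=1.50V), C2(3μF, Q=1μC, V=0.33V)
Op 1: CLOSE 1-2: Q_total=4.00, C_total=5.00, V=0.80; Q1=1.60, Q2=2.40; dissipated=0.817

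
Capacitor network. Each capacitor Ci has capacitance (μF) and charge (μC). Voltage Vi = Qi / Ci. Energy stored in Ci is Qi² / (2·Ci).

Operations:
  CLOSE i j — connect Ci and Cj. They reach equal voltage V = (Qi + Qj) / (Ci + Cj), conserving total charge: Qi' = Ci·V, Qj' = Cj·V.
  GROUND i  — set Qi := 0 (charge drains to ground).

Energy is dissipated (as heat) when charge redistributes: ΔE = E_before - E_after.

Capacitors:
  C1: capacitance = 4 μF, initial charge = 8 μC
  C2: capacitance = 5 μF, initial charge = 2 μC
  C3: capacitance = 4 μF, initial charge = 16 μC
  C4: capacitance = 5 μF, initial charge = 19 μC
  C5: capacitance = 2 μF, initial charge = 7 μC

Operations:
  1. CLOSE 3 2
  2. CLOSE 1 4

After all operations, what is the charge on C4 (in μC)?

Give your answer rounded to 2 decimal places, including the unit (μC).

Initial: C1(4μF, Q=8μC, V=2.00V), C2(5μF, Q=2μC, V=0.40V), C3(4μF, Q=16μC, V=4.00V), C4(5μF, Q=19μC, V=3.80V), C5(2μF, Q=7μC, V=3.50V)
Op 1: CLOSE 3-2: Q_total=18.00, C_total=9.00, V=2.00; Q3=8.00, Q2=10.00; dissipated=14.400
Op 2: CLOSE 1-4: Q_total=27.00, C_total=9.00, V=3.00; Q1=12.00, Q4=15.00; dissipated=3.600
Final charges: Q1=12.00, Q2=10.00, Q3=8.00, Q4=15.00, Q5=7.00

Answer: 15.00 μC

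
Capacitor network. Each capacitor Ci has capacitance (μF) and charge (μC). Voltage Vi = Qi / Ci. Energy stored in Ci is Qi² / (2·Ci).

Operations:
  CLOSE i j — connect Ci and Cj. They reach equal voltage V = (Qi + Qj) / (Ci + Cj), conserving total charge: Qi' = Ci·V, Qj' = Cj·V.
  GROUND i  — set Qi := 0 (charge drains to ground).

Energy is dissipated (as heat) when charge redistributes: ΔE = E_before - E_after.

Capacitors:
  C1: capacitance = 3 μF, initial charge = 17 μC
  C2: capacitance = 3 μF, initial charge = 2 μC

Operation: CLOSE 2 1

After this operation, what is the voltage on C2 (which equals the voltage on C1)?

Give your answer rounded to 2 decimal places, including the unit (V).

Initial: C1(3μF, Q=17μC, V=5.67V), C2(3μF, Q=2μC, V=0.67V)
Op 1: CLOSE 2-1: Q_total=19.00, C_total=6.00, V=3.17; Q2=9.50, Q1=9.50; dissipated=18.750

Answer: 3.17 V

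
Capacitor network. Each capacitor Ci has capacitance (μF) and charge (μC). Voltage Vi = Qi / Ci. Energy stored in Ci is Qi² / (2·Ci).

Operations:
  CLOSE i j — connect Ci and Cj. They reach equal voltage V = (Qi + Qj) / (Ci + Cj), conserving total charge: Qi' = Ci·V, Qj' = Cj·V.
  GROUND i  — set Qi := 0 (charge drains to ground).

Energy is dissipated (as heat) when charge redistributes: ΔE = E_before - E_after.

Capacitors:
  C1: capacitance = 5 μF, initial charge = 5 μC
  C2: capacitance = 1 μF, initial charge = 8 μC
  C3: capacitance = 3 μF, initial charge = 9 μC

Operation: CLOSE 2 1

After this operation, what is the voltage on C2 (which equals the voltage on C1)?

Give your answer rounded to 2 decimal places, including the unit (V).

Answer: 2.17 V

Derivation:
Initial: C1(5μF, Q=5μC, V=1.00V), C2(1μF, Q=8μC, V=8.00V), C3(3μF, Q=9μC, V=3.00V)
Op 1: CLOSE 2-1: Q_total=13.00, C_total=6.00, V=2.17; Q2=2.17, Q1=10.83; dissipated=20.417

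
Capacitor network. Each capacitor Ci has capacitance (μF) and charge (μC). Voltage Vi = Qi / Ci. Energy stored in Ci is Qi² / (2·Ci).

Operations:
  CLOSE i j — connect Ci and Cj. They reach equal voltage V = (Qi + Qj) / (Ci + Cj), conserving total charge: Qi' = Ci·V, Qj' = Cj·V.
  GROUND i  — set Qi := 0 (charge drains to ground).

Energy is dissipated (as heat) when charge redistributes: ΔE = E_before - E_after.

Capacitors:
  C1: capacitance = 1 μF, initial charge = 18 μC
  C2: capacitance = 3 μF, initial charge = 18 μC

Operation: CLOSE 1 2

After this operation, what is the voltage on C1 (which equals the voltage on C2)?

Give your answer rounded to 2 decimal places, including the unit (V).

Initial: C1(1μF, Q=18μC, V=18.00V), C2(3μF, Q=18μC, V=6.00V)
Op 1: CLOSE 1-2: Q_total=36.00, C_total=4.00, V=9.00; Q1=9.00, Q2=27.00; dissipated=54.000

Answer: 9.00 V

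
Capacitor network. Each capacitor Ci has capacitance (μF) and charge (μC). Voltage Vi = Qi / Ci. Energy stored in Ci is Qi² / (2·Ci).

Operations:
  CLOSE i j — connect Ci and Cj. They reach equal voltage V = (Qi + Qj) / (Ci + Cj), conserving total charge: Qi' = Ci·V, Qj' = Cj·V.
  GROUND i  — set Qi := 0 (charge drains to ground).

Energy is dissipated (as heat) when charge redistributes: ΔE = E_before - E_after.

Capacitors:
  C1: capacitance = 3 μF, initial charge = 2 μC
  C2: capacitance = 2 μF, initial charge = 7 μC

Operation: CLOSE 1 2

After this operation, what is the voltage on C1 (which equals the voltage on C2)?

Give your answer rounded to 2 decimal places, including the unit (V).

Answer: 1.80 V

Derivation:
Initial: C1(3μF, Q=2μC, V=0.67V), C2(2μF, Q=7μC, V=3.50V)
Op 1: CLOSE 1-2: Q_total=9.00, C_total=5.00, V=1.80; Q1=5.40, Q2=3.60; dissipated=4.817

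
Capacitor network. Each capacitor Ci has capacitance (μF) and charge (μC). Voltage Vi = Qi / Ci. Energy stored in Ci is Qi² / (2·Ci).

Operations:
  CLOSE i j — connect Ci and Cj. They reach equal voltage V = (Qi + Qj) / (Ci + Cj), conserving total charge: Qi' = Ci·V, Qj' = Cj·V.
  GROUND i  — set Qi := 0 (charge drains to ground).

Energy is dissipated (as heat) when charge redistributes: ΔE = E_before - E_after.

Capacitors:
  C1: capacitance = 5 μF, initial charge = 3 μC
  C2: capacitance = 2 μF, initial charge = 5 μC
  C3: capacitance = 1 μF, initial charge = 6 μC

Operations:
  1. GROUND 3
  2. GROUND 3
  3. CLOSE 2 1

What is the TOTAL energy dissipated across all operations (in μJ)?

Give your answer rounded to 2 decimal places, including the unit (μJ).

Initial: C1(5μF, Q=3μC, V=0.60V), C2(2μF, Q=5μC, V=2.50V), C3(1μF, Q=6μC, V=6.00V)
Op 1: GROUND 3: Q3=0; energy lost=18.000
Op 2: GROUND 3: Q3=0; energy lost=0.000
Op 3: CLOSE 2-1: Q_total=8.00, C_total=7.00, V=1.14; Q2=2.29, Q1=5.71; dissipated=2.579
Total dissipated: 20.579 μJ

Answer: 20.58 μJ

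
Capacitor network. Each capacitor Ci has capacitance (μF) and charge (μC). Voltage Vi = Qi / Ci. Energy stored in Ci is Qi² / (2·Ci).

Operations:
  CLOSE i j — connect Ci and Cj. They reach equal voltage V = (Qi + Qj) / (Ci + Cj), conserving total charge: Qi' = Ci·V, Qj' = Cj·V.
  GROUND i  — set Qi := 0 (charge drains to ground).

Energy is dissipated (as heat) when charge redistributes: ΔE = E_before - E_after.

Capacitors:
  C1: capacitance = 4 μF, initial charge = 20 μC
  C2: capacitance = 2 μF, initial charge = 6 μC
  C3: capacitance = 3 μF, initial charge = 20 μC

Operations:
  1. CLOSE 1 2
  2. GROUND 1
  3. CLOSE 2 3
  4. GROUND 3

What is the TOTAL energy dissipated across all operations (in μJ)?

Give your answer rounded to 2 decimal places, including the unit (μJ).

Answer: 92.80 μJ

Derivation:
Initial: C1(4μF, Q=20μC, V=5.00V), C2(2μF, Q=6μC, V=3.00V), C3(3μF, Q=20μC, V=6.67V)
Op 1: CLOSE 1-2: Q_total=26.00, C_total=6.00, V=4.33; Q1=17.33, Q2=8.67; dissipated=2.667
Op 2: GROUND 1: Q1=0; energy lost=37.556
Op 3: CLOSE 2-3: Q_total=28.67, C_total=5.00, V=5.73; Q2=11.47, Q3=17.20; dissipated=3.267
Op 4: GROUND 3: Q3=0; energy lost=49.307
Total dissipated: 92.796 μJ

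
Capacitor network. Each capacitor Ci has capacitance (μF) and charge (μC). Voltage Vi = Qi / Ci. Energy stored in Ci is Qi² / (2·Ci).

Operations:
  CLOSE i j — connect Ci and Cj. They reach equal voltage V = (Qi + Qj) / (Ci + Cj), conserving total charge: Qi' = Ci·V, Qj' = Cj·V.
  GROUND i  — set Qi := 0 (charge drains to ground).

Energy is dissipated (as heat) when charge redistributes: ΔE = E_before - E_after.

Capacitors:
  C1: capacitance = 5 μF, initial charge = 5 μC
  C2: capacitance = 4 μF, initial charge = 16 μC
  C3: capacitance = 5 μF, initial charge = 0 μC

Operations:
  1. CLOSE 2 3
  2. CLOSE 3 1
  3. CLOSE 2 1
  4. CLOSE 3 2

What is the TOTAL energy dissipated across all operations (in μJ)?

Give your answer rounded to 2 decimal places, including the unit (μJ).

Answer: 18.74 μJ

Derivation:
Initial: C1(5μF, Q=5μC, V=1.00V), C2(4μF, Q=16μC, V=4.00V), C3(5μF, Q=0μC, V=0.00V)
Op 1: CLOSE 2-3: Q_total=16.00, C_total=9.00, V=1.78; Q2=7.11, Q3=8.89; dissipated=17.778
Op 2: CLOSE 3-1: Q_total=13.89, C_total=10.00, V=1.39; Q3=6.94, Q1=6.94; dissipated=0.756
Op 3: CLOSE 2-1: Q_total=14.06, C_total=9.00, V=1.56; Q2=6.25, Q1=7.81; dissipated=0.168
Op 4: CLOSE 3-2: Q_total=13.19, C_total=9.00, V=1.47; Q3=7.33, Q2=5.86; dissipated=0.033
Total dissipated: 18.735 μJ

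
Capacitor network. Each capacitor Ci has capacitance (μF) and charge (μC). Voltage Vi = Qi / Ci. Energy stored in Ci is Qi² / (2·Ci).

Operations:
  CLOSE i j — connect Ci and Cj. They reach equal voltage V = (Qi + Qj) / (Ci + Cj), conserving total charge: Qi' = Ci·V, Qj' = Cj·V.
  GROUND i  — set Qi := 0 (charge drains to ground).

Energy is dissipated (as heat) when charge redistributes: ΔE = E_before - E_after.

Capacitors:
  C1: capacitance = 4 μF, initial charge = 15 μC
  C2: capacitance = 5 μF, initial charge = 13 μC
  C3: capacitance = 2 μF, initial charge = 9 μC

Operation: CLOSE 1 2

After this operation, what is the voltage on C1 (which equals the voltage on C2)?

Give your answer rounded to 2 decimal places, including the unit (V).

Initial: C1(4μF, Q=15μC, V=3.75V), C2(5μF, Q=13μC, V=2.60V), C3(2μF, Q=9μC, V=4.50V)
Op 1: CLOSE 1-2: Q_total=28.00, C_total=9.00, V=3.11; Q1=12.44, Q2=15.56; dissipated=1.469

Answer: 3.11 V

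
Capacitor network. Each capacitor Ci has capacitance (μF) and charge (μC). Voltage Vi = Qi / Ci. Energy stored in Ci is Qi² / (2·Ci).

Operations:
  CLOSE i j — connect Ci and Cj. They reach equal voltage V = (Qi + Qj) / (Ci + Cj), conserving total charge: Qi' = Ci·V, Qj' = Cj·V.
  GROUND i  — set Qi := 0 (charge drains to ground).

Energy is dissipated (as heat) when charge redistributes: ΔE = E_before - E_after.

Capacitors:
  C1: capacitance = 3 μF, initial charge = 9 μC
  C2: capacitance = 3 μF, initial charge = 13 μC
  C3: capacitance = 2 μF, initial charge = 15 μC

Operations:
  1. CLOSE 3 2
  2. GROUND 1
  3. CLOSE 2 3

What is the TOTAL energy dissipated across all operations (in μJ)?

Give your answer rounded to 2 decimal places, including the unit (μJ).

Initial: C1(3μF, Q=9μC, V=3.00V), C2(3μF, Q=13μC, V=4.33V), C3(2μF, Q=15μC, V=7.50V)
Op 1: CLOSE 3-2: Q_total=28.00, C_total=5.00, V=5.60; Q3=11.20, Q2=16.80; dissipated=6.017
Op 2: GROUND 1: Q1=0; energy lost=13.500
Op 3: CLOSE 2-3: Q_total=28.00, C_total=5.00, V=5.60; Q2=16.80, Q3=11.20; dissipated=0.000
Total dissipated: 19.517 μJ

Answer: 19.52 μJ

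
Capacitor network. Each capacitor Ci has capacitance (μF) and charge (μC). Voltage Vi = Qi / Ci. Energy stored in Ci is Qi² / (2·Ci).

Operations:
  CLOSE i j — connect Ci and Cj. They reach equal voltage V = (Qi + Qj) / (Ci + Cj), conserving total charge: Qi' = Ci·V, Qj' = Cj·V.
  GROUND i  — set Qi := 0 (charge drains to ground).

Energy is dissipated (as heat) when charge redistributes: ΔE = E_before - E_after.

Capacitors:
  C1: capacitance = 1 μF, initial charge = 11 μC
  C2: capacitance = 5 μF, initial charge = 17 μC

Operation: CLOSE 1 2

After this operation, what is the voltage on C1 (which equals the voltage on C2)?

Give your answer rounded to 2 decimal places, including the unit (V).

Answer: 4.67 V

Derivation:
Initial: C1(1μF, Q=11μC, V=11.00V), C2(5μF, Q=17μC, V=3.40V)
Op 1: CLOSE 1-2: Q_total=28.00, C_total=6.00, V=4.67; Q1=4.67, Q2=23.33; dissipated=24.067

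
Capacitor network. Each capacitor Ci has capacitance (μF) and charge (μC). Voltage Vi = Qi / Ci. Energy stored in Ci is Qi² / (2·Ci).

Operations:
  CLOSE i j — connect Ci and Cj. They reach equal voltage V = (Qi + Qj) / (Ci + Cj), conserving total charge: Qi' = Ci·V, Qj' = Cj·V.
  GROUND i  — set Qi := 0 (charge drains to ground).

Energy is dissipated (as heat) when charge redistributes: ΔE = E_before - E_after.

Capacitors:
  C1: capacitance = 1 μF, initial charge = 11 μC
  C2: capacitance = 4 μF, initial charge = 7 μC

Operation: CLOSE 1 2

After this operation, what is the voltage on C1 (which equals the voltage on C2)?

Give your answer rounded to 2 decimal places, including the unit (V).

Initial: C1(1μF, Q=11μC, V=11.00V), C2(4μF, Q=7μC, V=1.75V)
Op 1: CLOSE 1-2: Q_total=18.00, C_total=5.00, V=3.60; Q1=3.60, Q2=14.40; dissipated=34.225

Answer: 3.60 V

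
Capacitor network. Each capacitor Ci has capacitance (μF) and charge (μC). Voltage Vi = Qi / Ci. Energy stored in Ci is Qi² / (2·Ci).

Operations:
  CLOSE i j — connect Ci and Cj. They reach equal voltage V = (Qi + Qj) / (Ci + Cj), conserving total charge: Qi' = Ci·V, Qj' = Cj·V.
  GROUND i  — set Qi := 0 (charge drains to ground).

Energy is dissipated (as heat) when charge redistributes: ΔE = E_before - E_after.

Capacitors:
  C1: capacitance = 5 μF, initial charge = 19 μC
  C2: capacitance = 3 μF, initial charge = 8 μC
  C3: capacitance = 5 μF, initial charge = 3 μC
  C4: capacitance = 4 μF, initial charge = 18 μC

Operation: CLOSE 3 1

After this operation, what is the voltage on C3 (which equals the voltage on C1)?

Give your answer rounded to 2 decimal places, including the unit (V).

Answer: 2.20 V

Derivation:
Initial: C1(5μF, Q=19μC, V=3.80V), C2(3μF, Q=8μC, V=2.67V), C3(5μF, Q=3μC, V=0.60V), C4(4μF, Q=18μC, V=4.50V)
Op 1: CLOSE 3-1: Q_total=22.00, C_total=10.00, V=2.20; Q3=11.00, Q1=11.00; dissipated=12.800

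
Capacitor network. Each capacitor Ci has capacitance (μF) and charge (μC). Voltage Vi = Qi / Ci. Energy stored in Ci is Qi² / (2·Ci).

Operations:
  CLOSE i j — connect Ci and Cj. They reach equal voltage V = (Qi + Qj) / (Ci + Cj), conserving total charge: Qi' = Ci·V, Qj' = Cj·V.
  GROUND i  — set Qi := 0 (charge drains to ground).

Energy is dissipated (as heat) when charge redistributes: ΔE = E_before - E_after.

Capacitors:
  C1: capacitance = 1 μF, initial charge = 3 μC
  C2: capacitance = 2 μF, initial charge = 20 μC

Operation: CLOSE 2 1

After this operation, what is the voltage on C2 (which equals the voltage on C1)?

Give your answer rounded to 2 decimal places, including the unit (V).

Answer: 7.67 V

Derivation:
Initial: C1(1μF, Q=3μC, V=3.00V), C2(2μF, Q=20μC, V=10.00V)
Op 1: CLOSE 2-1: Q_total=23.00, C_total=3.00, V=7.67; Q2=15.33, Q1=7.67; dissipated=16.333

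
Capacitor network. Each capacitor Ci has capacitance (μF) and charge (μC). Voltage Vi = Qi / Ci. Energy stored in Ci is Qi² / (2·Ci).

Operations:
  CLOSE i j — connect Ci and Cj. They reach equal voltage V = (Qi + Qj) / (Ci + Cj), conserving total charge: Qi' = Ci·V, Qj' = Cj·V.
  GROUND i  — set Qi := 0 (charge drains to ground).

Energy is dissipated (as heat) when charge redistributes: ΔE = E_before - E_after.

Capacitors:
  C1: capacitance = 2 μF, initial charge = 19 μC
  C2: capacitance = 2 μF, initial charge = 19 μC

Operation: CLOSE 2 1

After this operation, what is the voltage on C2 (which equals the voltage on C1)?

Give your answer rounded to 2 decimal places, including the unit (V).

Answer: 9.50 V

Derivation:
Initial: C1(2μF, Q=19μC, V=9.50V), C2(2μF, Q=19μC, V=9.50V)
Op 1: CLOSE 2-1: Q_total=38.00, C_total=4.00, V=9.50; Q2=19.00, Q1=19.00; dissipated=0.000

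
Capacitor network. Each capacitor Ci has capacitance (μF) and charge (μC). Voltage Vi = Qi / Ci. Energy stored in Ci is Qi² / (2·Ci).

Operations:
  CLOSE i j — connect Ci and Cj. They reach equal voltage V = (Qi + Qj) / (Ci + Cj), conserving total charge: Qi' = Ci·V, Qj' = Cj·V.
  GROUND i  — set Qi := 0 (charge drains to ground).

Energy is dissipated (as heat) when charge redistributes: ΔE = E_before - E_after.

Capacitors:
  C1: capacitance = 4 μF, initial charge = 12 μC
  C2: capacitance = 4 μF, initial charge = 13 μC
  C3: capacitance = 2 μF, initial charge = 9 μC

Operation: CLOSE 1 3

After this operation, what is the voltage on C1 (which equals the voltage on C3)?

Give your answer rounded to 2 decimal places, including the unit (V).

Answer: 3.50 V

Derivation:
Initial: C1(4μF, Q=12μC, V=3.00V), C2(4μF, Q=13μC, V=3.25V), C3(2μF, Q=9μC, V=4.50V)
Op 1: CLOSE 1-3: Q_total=21.00, C_total=6.00, V=3.50; Q1=14.00, Q3=7.00; dissipated=1.500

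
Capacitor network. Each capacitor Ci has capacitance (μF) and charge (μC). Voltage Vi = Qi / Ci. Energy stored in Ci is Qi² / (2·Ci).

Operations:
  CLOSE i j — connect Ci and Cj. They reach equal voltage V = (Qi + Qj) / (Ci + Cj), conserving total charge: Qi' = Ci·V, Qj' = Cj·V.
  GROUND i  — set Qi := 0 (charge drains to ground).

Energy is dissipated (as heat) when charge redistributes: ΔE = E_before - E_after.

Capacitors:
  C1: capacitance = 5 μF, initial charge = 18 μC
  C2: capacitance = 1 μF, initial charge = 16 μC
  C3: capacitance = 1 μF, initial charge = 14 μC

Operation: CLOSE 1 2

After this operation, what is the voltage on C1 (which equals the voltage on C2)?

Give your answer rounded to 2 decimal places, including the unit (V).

Answer: 5.67 V

Derivation:
Initial: C1(5μF, Q=18μC, V=3.60V), C2(1μF, Q=16μC, V=16.00V), C3(1μF, Q=14μC, V=14.00V)
Op 1: CLOSE 1-2: Q_total=34.00, C_total=6.00, V=5.67; Q1=28.33, Q2=5.67; dissipated=64.067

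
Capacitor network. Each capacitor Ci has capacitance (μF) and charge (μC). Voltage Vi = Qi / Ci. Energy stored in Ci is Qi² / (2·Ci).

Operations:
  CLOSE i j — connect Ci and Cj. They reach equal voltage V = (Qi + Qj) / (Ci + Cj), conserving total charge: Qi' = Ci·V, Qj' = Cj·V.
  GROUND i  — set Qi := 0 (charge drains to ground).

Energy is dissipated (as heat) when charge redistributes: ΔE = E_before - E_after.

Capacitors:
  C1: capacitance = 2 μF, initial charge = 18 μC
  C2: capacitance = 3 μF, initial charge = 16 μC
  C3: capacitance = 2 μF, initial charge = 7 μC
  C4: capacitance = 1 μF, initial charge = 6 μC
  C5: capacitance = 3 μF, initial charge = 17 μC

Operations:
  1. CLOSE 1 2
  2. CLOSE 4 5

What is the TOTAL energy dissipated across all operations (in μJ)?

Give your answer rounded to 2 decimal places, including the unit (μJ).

Initial: C1(2μF, Q=18μC, V=9.00V), C2(3μF, Q=16μC, V=5.33V), C3(2μF, Q=7μC, V=3.50V), C4(1μF, Q=6μC, V=6.00V), C5(3μF, Q=17μC, V=5.67V)
Op 1: CLOSE 1-2: Q_total=34.00, C_total=5.00, V=6.80; Q1=13.60, Q2=20.40; dissipated=8.067
Op 2: CLOSE 4-5: Q_total=23.00, C_total=4.00, V=5.75; Q4=5.75, Q5=17.25; dissipated=0.042
Total dissipated: 8.108 μJ

Answer: 8.11 μJ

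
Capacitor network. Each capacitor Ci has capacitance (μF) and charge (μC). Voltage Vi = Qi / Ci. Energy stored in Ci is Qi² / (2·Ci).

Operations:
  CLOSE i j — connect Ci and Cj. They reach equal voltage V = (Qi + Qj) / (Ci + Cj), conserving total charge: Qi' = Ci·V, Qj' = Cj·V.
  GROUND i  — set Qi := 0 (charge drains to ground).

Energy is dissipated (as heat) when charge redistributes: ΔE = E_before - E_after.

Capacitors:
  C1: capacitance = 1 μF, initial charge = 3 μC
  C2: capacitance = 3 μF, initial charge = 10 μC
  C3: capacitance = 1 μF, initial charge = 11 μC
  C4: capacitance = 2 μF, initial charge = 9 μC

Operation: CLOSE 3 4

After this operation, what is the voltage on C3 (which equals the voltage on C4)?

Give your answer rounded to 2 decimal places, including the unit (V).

Answer: 6.67 V

Derivation:
Initial: C1(1μF, Q=3μC, V=3.00V), C2(3μF, Q=10μC, V=3.33V), C3(1μF, Q=11μC, V=11.00V), C4(2μF, Q=9μC, V=4.50V)
Op 1: CLOSE 3-4: Q_total=20.00, C_total=3.00, V=6.67; Q3=6.67, Q4=13.33; dissipated=14.083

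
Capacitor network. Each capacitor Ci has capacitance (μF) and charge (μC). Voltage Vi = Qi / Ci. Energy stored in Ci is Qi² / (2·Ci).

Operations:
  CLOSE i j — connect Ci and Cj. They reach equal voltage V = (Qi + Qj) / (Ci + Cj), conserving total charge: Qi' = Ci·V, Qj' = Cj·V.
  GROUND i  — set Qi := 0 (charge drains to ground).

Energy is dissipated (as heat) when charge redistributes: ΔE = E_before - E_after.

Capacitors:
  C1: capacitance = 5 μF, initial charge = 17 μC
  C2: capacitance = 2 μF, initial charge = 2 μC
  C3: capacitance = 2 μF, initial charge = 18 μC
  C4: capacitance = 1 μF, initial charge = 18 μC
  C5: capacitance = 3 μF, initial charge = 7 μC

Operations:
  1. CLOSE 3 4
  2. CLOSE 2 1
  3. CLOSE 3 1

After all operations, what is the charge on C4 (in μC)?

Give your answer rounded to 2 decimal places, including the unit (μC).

Initial: C1(5μF, Q=17μC, V=3.40V), C2(2μF, Q=2μC, V=1.00V), C3(2μF, Q=18μC, V=9.00V), C4(1μF, Q=18μC, V=18.00V), C5(3μF, Q=7μC, V=2.33V)
Op 1: CLOSE 3-4: Q_total=36.00, C_total=3.00, V=12.00; Q3=24.00, Q4=12.00; dissipated=27.000
Op 2: CLOSE 2-1: Q_total=19.00, C_total=7.00, V=2.71; Q2=5.43, Q1=13.57; dissipated=4.114
Op 3: CLOSE 3-1: Q_total=37.57, C_total=7.00, V=5.37; Q3=10.73, Q1=26.84; dissipated=61.589
Final charges: Q1=26.84, Q2=5.43, Q3=10.73, Q4=12.00, Q5=7.00

Answer: 12.00 μC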